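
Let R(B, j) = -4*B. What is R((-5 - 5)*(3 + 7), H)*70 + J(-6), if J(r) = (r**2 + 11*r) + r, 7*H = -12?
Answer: 27964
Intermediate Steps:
H = -12/7 (H = (1/7)*(-12) = -12/7 ≈ -1.7143)
J(r) = r**2 + 12*r
R((-5 - 5)*(3 + 7), H)*70 + J(-6) = -4*(-5 - 5)*(3 + 7)*70 - 6*(12 - 6) = -(-40)*10*70 - 6*6 = -4*(-100)*70 - 36 = 400*70 - 36 = 28000 - 36 = 27964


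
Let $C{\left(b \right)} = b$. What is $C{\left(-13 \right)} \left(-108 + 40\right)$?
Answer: $884$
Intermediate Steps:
$C{\left(-13 \right)} \left(-108 + 40\right) = - 13 \left(-108 + 40\right) = \left(-13\right) \left(-68\right) = 884$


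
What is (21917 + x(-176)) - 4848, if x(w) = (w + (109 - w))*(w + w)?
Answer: -21299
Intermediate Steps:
x(w) = 218*w (x(w) = 109*(2*w) = 218*w)
(21917 + x(-176)) - 4848 = (21917 + 218*(-176)) - 4848 = (21917 - 38368) - 4848 = -16451 - 4848 = -21299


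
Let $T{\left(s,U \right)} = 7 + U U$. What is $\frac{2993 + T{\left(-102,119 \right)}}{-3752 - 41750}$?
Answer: $- \frac{17161}{45502} \approx -0.37715$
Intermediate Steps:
$T{\left(s,U \right)} = 7 + U^{2}$
$\frac{2993 + T{\left(-102,119 \right)}}{-3752 - 41750} = \frac{2993 + \left(7 + 119^{2}\right)}{-3752 - 41750} = \frac{2993 + \left(7 + 14161\right)}{-45502} = \left(2993 + 14168\right) \left(- \frac{1}{45502}\right) = 17161 \left(- \frac{1}{45502}\right) = - \frac{17161}{45502}$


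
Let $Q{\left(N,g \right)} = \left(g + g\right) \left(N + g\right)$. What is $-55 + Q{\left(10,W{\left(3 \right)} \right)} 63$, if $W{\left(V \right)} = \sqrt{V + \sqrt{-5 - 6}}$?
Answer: $323 + 1260 \sqrt{3 + i \sqrt{11}} + 126 i \sqrt{11} \approx 2758.4 + 1498.9 i$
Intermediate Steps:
$W{\left(V \right)} = \sqrt{V + i \sqrt{11}}$ ($W{\left(V \right)} = \sqrt{V + \sqrt{-5 - 6}} = \sqrt{V + \sqrt{-11}} = \sqrt{V + i \sqrt{11}}$)
$Q{\left(N,g \right)} = 2 g \left(N + g\right)$
$-55 + Q{\left(10,W{\left(3 \right)} \right)} 63 = -55 + 2 \sqrt{3 + i \sqrt{11}} \left(10 + \sqrt{3 + i \sqrt{11}}\right) 63 = -55 + 126 \sqrt{3 + i \sqrt{11}} \left(10 + \sqrt{3 + i \sqrt{11}}\right)$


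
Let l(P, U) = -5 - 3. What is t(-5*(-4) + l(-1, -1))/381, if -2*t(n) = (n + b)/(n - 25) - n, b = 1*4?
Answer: 86/4953 ≈ 0.017363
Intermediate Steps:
l(P, U) = -8
b = 4
t(n) = n/2 - (4 + n)/(2*(-25 + n)) (t(n) = -((n + 4)/(n - 25) - n)/2 = -((4 + n)/(-25 + n) - n)/2 = -(-n + (4 + n)/(-25 + n))/2 = n/2 - (4 + n)/(2*(-25 + n)))
t(-5*(-4) + l(-1, -1))/381 = ((-4 + (-5*(-4) - 8)² - 26*(-5*(-4) - 8))/(2*(-25 + (-5*(-4) - 8))))/381 = ((-4 + (20 - 8)² - 26*(20 - 8))/(2*(-25 + (20 - 8))))*(1/381) = ((-4 + 12² - 26*12)/(2*(-25 + 12)))*(1/381) = ((½)*(-4 + 144 - 312)/(-13))*(1/381) = ((½)*(-1/13)*(-172))*(1/381) = (86/13)*(1/381) = 86/4953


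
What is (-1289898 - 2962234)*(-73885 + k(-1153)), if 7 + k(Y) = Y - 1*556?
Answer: 321465431332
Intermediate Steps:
k(Y) = -563 + Y (k(Y) = -7 + (Y - 1*556) = -7 + (Y - 556) = -7 + (-556 + Y) = -563 + Y)
(-1289898 - 2962234)*(-73885 + k(-1153)) = (-1289898 - 2962234)*(-73885 + (-563 - 1153)) = -4252132*(-73885 - 1716) = -4252132*(-75601) = 321465431332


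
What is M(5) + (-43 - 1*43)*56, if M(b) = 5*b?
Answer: -4791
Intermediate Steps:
M(5) + (-43 - 1*43)*56 = 5*5 + (-43 - 1*43)*56 = 25 + (-43 - 43)*56 = 25 - 86*56 = 25 - 4816 = -4791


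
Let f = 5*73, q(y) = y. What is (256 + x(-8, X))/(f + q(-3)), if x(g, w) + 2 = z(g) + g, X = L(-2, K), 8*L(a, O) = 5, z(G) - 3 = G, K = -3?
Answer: 241/362 ≈ 0.66575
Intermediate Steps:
z(G) = 3 + G
L(a, O) = 5/8 (L(a, O) = (1/8)*5 = 5/8)
X = 5/8 ≈ 0.62500
f = 365
x(g, w) = 1 + 2*g (x(g, w) = -2 + ((3 + g) + g) = -2 + (3 + 2*g) = 1 + 2*g)
(256 + x(-8, X))/(f + q(-3)) = (256 + (1 + 2*(-8)))/(365 - 3) = (256 + (1 - 16))/362 = (256 - 15)*(1/362) = 241*(1/362) = 241/362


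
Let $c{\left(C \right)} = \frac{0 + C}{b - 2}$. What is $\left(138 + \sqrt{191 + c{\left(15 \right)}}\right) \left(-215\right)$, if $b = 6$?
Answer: $-29670 - \frac{215 \sqrt{779}}{2} \approx -32670.0$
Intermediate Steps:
$c{\left(C \right)} = \frac{C}{4}$ ($c{\left(C \right)} = \frac{0 + C}{6 - 2} = \frac{C}{4}$)
$\left(138 + \sqrt{191 + c{\left(15 \right)}}\right) \left(-215\right) = \left(138 + \sqrt{191 + \frac{1}{4} \cdot 15}\right) \left(-215\right) = \left(138 + \sqrt{191 + \frac{15}{4}}\right) \left(-215\right) = \left(138 + \sqrt{\frac{779}{4}}\right) \left(-215\right) = \left(138 + \frac{\sqrt{779}}{2}\right) \left(-215\right) = -29670 - \frac{215 \sqrt{779}}{2}$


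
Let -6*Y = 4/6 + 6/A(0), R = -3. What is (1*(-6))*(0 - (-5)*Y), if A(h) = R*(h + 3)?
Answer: 0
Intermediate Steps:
A(h) = -9 - 3*h (A(h) = -3*(h + 3) = -3*(3 + h) = -9 - 3*h)
Y = 0 (Y = -(4/6 + 6/(-9 - 3*0))/6 = -(4*(⅙) + 6/(-9 + 0))/6 = -(⅔ + 6/(-9))/6 = -(⅔ + 6*(-⅑))/6 = -(⅔ - ⅔)/6 = -⅙*0 = 0)
(1*(-6))*(0 - (-5)*Y) = (1*(-6))*(0 - (-5)*0) = -6*(0 - 5*0) = -6*(0 + 0) = -6*0 = 0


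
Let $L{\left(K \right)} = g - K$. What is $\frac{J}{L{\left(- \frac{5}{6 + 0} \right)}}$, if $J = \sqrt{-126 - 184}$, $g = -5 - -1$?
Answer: $- \frac{6 i \sqrt{310}}{19} \approx - 5.5601 i$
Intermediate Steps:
$g = -4$ ($g = -5 + \left(-3 + 4\right) = -5 + 1 = -4$)
$L{\left(K \right)} = -4 - K$
$J = i \sqrt{310}$ ($J = \sqrt{-126 - 184} = \sqrt{-310} = i \sqrt{310} \approx 17.607 i$)
$\frac{J}{L{\left(- \frac{5}{6 + 0} \right)}} = \frac{i \sqrt{310}}{-4 - - \frac{5}{6 + 0}} = \frac{i \sqrt{310}}{-4 - - \frac{5}{6}} = \frac{i \sqrt{310}}{-4 + \frac{5}{6}} = \frac{i \sqrt{310}}{- \frac{19}{6}} = i \sqrt{310} \left(- \frac{6}{19}\right) = - \frac{6 i \sqrt{310}}{19}$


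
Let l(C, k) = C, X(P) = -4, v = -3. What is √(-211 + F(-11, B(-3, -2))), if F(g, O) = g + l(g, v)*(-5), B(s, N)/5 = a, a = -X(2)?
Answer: I*√167 ≈ 12.923*I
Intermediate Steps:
a = 4 (a = -1*(-4) = 4)
B(s, N) = 20 (B(s, N) = 5*4 = 20)
F(g, O) = -4*g (F(g, O) = g + g*(-5) = g - 5*g = -4*g)
√(-211 + F(-11, B(-3, -2))) = √(-211 - 4*(-11)) = √(-211 + 44) = √(-167) = I*√167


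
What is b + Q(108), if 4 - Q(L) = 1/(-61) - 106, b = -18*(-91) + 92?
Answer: 112241/61 ≈ 1840.0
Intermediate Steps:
b = 1730 (b = 1638 + 92 = 1730)
Q(L) = 6711/61 (Q(L) = 4 - (1/(-61) - 106) = 4 - (-1/61 - 106) = 4 - 1*(-6467/61) = 4 + 6467/61 = 6711/61)
b + Q(108) = 1730 + 6711/61 = 112241/61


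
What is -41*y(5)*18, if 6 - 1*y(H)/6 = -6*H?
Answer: -159408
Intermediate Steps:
y(H) = 36 + 36*H (y(H) = 36 - (-36)*H = 36 + 36*H)
-41*y(5)*18 = -41*(36 + 36*5)*18 = -41*(36 + 180)*18 = -41*216*18 = -8856*18 = -159408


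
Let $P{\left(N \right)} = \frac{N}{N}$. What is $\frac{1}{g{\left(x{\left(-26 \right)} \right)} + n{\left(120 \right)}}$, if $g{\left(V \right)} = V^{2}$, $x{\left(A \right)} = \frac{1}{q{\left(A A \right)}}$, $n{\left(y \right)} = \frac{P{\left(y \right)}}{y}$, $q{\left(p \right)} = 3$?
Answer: $\frac{360}{43} \approx 8.3721$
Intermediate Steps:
$P{\left(N \right)} = 1$
$n{\left(y \right)} = \frac{1}{y}$ ($n{\left(y \right)} = 1 \frac{1}{y} = \frac{1}{y}$)
$x{\left(A \right)} = \frac{1}{3}$
$\frac{1}{g{\left(x{\left(-26 \right)} \right)} + n{\left(120 \right)}} = \frac{1}{\left(\frac{1}{3}\right)^{2} + \frac{1}{120}} = \frac{1}{\frac{1}{9} + \frac{1}{120}} = \frac{1}{\frac{43}{360}} = \frac{360}{43}$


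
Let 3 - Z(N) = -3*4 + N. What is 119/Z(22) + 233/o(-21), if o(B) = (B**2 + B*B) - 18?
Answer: -14455/864 ≈ -16.730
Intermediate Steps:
o(B) = -18 + 2*B**2 (o(B) = (B**2 + B**2) - 18 = 2*B**2 - 18 = -18 + 2*B**2)
Z(N) = 15 - N (Z(N) = 3 - (-3*4 + N) = 3 - (-12 + N) = 3 + (12 - N) = 15 - N)
119/Z(22) + 233/o(-21) = 119/(15 - 1*22) + 233/(-18 + 2*(-21)**2) = 119/(15 - 22) + 233/(-18 + 2*441) = 119/(-7) + 233/(-18 + 882) = 119*(-1/7) + 233/864 = -17 + 233*(1/864) = -17 + 233/864 = -14455/864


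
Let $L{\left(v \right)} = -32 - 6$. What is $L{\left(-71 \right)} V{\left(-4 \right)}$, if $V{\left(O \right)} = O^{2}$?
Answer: $-608$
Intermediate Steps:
$L{\left(v \right)} = -38$
$L{\left(-71 \right)} V{\left(-4 \right)} = - 38 \left(-4\right)^{2} = \left(-38\right) 16 = -608$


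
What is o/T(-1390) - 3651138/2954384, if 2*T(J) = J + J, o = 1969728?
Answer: -1456101992343/1026648440 ≈ -1418.3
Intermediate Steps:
T(J) = J (T(J) = (J + J)/2 = (2*J)/2 = J)
o/T(-1390) - 3651138/2954384 = 1969728/(-1390) - 3651138/2954384 = 1969728*(-1/1390) - 3651138*1/2954384 = -984864/695 - 1825569/1477192 = -1456101992343/1026648440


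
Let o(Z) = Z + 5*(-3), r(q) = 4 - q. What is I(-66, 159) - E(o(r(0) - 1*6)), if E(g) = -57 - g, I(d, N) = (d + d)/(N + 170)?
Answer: 13028/329 ≈ 39.599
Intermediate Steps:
I(d, N) = 2*d/(170 + N) (I(d, N) = (2*d)/(170 + N) = 2*d/(170 + N))
o(Z) = -15 + Z (o(Z) = Z - 15 = -15 + Z)
I(-66, 159) - E(o(r(0) - 1*6)) = 2*(-66)/(170 + 159) - (-57 - (-15 + ((4 - 1*0) - 1*6))) = 2*(-66)/329 - (-57 - (-15 + ((4 + 0) - 6))) = 2*(-66)*(1/329) - (-57 - (-15 + (4 - 6))) = -132/329 - (-57 - (-15 - 2)) = -132/329 - (-57 - 1*(-17)) = -132/329 - (-57 + 17) = -132/329 - 1*(-40) = -132/329 + 40 = 13028/329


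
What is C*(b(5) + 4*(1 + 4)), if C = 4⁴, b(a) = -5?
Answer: 3840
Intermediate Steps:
C = 256
C*(b(5) + 4*(1 + 4)) = 256*(-5 + 4*(1 + 4)) = 256*(-5 + 4*5) = 256*(-5 + 20) = 256*15 = 3840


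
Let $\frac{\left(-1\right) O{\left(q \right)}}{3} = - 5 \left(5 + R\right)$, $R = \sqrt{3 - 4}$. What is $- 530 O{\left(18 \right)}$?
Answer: $-39750 - 7950 i \approx -39750.0 - 7950.0 i$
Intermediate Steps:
$R = i$ ($R = \sqrt{-1} = i \approx 1.0 i$)
$O{\left(q \right)} = 75 + 15 i$ ($O{\left(q \right)} = - 3 \left(- 5 \left(5 + i\right)\right) = - 3 \left(-25 - 5 i\right) = 75 + 15 i$)
$- 530 O{\left(18 \right)} = - 530 \left(75 + 15 i\right) = -39750 - 7950 i$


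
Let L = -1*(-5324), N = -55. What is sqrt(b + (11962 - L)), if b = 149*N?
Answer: 3*I*sqrt(173) ≈ 39.459*I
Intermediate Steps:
b = -8195 (b = 149*(-55) = -8195)
L = 5324
sqrt(b + (11962 - L)) = sqrt(-8195 + (11962 - 1*5324)) = sqrt(-8195 + (11962 - 5324)) = sqrt(-8195 + 6638) = sqrt(-1557) = 3*I*sqrt(173)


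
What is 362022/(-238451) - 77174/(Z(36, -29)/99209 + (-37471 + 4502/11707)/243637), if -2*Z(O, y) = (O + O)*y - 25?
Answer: 10414510570449206453717842/19317607859236916693 ≈ 5.3912e+5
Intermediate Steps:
Z(O, y) = 25/2 - O*y (Z(O, y) = -((O + O)*y - 25)/2 = -((2*O)*y - 25)/2 = -(2*O*y - 25)/2 = -(-25 + 2*O*y)/2 = 25/2 - O*y)
362022/(-238451) - 77174/(Z(36, -29)/99209 + (-37471 + 4502/11707)/243637) = 362022/(-238451) - 77174/((25/2 - 1*36*(-29))/99209 + (-37471 + 4502/11707)/243637) = 362022*(-1/238451) - 77174/((25/2 + 1044)*(1/99209) + (-37471 + 4502*(1/11707))*(1/243637)) = -362022/238451 - 77174/((2113/2)*(1/99209) + (-37471 + 4502/11707)*(1/243637)) = -362022/238451 - 77174/(2113/198418 - 438668495/11707*1/243637) = -362022/238451 - 77174/(2113/198418 - 438668495/2852258359) = -362022/238451 - 77174/(-81012903528343/565939399076062) = -362022/238451 - 77174*(-565939399076062/81012903528343) = -362022/238451 + 43675807184296008788/81012903528343 = 10414510570449206453717842/19317607859236916693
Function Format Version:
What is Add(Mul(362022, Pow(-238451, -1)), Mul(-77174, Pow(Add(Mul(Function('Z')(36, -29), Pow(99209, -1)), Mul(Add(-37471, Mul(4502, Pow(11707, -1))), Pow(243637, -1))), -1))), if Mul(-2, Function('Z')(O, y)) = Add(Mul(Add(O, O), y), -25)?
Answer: Rational(10414510570449206453717842, 19317607859236916693) ≈ 5.3912e+5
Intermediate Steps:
Function('Z')(O, y) = Add(Rational(25, 2), Mul(-1, O, y)) (Function('Z')(O, y) = Mul(Rational(-1, 2), Add(Mul(Add(O, O), y), -25)) = Mul(Rational(-1, 2), Add(Mul(Mul(2, O), y), -25)) = Mul(Rational(-1, 2), Add(Mul(2, O, y), -25)) = Mul(Rational(-1, 2), Add(-25, Mul(2, O, y))) = Add(Rational(25, 2), Mul(-1, O, y)))
Add(Mul(362022, Pow(-238451, -1)), Mul(-77174, Pow(Add(Mul(Function('Z')(36, -29), Pow(99209, -1)), Mul(Add(-37471, Mul(4502, Pow(11707, -1))), Pow(243637, -1))), -1))) = Add(Mul(362022, Pow(-238451, -1)), Mul(-77174, Pow(Add(Mul(Add(Rational(25, 2), Mul(-1, 36, -29)), Pow(99209, -1)), Mul(Add(-37471, Mul(4502, Pow(11707, -1))), Pow(243637, -1))), -1))) = Add(Mul(362022, Rational(-1, 238451)), Mul(-77174, Pow(Add(Mul(Add(Rational(25, 2), 1044), Rational(1, 99209)), Mul(Add(-37471, Mul(4502, Rational(1, 11707))), Rational(1, 243637))), -1))) = Add(Rational(-362022, 238451), Mul(-77174, Pow(Add(Mul(Rational(2113, 2), Rational(1, 99209)), Mul(Add(-37471, Rational(4502, 11707)), Rational(1, 243637))), -1))) = Add(Rational(-362022, 238451), Mul(-77174, Pow(Add(Rational(2113, 198418), Mul(Rational(-438668495, 11707), Rational(1, 243637))), -1))) = Add(Rational(-362022, 238451), Mul(-77174, Pow(Add(Rational(2113, 198418), Rational(-438668495, 2852258359)), -1))) = Add(Rational(-362022, 238451), Mul(-77174, Pow(Rational(-81012903528343, 565939399076062), -1))) = Add(Rational(-362022, 238451), Mul(-77174, Rational(-565939399076062, 81012903528343))) = Add(Rational(-362022, 238451), Rational(43675807184296008788, 81012903528343)) = Rational(10414510570449206453717842, 19317607859236916693)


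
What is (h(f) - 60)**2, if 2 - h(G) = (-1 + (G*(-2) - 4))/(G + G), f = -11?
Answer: 1585081/484 ≈ 3275.0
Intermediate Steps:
h(G) = 2 - (-5 - 2*G)/(2*G) (h(G) = 2 - (-1 + (G*(-2) - 4))/(G + G) = 2 - (-1 + (-2*G - 4))/(2*G) = 2 - (-1 + (-4 - 2*G))*1/(2*G) = 2 - (-5 - 2*G)*1/(2*G) = 2 - (-5 - 2*G)/(2*G))
(h(f) - 60)**2 = ((3 + (5/2)/(-11)) - 60)**2 = ((3 + (5/2)*(-1/11)) - 60)**2 = ((3 - 5/22) - 60)**2 = (61/22 - 60)**2 = (-1259/22)**2 = 1585081/484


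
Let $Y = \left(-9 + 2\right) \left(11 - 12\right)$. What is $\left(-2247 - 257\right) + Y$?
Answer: $-2497$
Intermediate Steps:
$Y = 7$ ($Y = \left(-7\right) \left(-1\right) = 7$)
$\left(-2247 - 257\right) + Y = \left(-2247 - 257\right) + 7 = -2504 + 7 = -2497$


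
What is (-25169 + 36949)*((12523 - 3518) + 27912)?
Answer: 434882260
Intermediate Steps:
(-25169 + 36949)*((12523 - 3518) + 27912) = 11780*(9005 + 27912) = 11780*36917 = 434882260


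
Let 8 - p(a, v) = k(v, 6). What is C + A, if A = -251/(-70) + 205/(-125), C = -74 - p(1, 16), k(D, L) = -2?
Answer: -28719/350 ≈ -82.054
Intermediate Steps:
p(a, v) = 10 (p(a, v) = 8 - 1*(-2) = 8 + 2 = 10)
C = -84 (C = -74 - 1*10 = -74 - 10 = -84)
A = 681/350 (A = -251*(-1/70) + 205*(-1/125) = 251/70 - 41/25 = 681/350 ≈ 1.9457)
C + A = -84 + 681/350 = -28719/350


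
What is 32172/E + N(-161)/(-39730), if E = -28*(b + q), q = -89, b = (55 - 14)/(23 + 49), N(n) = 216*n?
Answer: 1754101116/126480455 ≈ 13.869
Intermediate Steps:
b = 41/72 ≈ 0.56944
E = 44569/18 (E = -28*(41/72 - 89) = -28*(-6367/72) = 44569/18 ≈ 2476.1)
32172/E + N(-161)/(-39730) = 32172/(44569/18) + (216*(-161))/(-39730) = 32172*(18/44569) - 34776*(-1/39730) = 82728/6367 + 17388/19865 = 1754101116/126480455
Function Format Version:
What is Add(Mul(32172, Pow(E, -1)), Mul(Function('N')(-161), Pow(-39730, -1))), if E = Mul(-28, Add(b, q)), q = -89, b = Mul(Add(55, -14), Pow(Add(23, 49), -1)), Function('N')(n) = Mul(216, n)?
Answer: Rational(1754101116, 126480455) ≈ 13.869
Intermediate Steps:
b = Rational(41, 72) (b = Mul(41, Pow(72, -1)) = Mul(41, Rational(1, 72)) = Rational(41, 72) ≈ 0.56944)
E = Rational(44569, 18) (E = Mul(-28, Add(Rational(41, 72), -89)) = Mul(-28, Rational(-6367, 72)) = Rational(44569, 18) ≈ 2476.1)
Add(Mul(32172, Pow(E, -1)), Mul(Function('N')(-161), Pow(-39730, -1))) = Add(Mul(32172, Pow(Rational(44569, 18), -1)), Mul(Mul(216, -161), Pow(-39730, -1))) = Add(Mul(32172, Rational(18, 44569)), Mul(-34776, Rational(-1, 39730))) = Add(Rational(82728, 6367), Rational(17388, 19865)) = Rational(1754101116, 126480455)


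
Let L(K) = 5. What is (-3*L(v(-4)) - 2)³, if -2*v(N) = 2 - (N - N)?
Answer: -4913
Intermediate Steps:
v(N) = -1 (v(N) = -(2 - (N - N))/2 = -(2 - 1*0)/2 = -(2 + 0)/2 = -½*2 = -1)
(-3*L(v(-4)) - 2)³ = (-3*5 - 2)³ = (-15 - 2)³ = (-17)³ = -4913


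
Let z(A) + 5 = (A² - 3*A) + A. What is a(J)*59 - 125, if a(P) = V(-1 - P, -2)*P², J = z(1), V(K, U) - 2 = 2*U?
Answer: -4373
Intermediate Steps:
V(K, U) = 2 + 2*U
z(A) = -5 + A² - 2*A (z(A) = -5 + ((A² - 3*A) + A) = -5 + (A² - 2*A) = -5 + A² - 2*A)
J = -6 (J = -5 + 1² - 2*1 = -5 + 1 - 2 = -6)
a(P) = -2*P² (a(P) = (2 + 2*(-2))*P² = (2 - 4)*P² = -2*P²)
a(J)*59 - 125 = -2*(-6)²*59 - 125 = -2*36*59 - 125 = -72*59 - 125 = -4248 - 125 = -4373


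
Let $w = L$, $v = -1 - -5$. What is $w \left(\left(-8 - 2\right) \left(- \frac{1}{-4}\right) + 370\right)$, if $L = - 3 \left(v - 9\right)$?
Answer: $\frac{11025}{2} \approx 5512.5$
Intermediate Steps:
$v = 4$ ($v = -1 + 5 = 4$)
$L = 15$ ($L = - 3 \left(4 - 9\right) = \left(-3\right) \left(-5\right) = 15$)
$w = 15$
$w \left(\left(-8 - 2\right) \left(- \frac{1}{-4}\right) + 370\right) = 15 \left(\left(-8 - 2\right) \left(- \frac{1}{-4}\right) + 370\right) = 15 \left(- 10 \left(\left(-1\right) \left(- \frac{1}{4}\right)\right) + 370\right) = 15 \left(\left(-10\right) \frac{1}{4} + 370\right) = 15 \left(- \frac{5}{2} + 370\right) = 15 \cdot \frac{735}{2} = \frac{11025}{2}$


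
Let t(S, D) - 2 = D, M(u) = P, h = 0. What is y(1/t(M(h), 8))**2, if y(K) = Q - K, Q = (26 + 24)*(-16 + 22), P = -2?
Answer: 8994001/100 ≈ 89940.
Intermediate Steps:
M(u) = -2
t(S, D) = 2 + D
Q = 300 (Q = 50*6 = 300)
y(K) = 300 - K
y(1/t(M(h), 8))**2 = (300 - 1/(2 + 8))**2 = (300 - 1/10)**2 = (2999/10)**2 = 8994001/100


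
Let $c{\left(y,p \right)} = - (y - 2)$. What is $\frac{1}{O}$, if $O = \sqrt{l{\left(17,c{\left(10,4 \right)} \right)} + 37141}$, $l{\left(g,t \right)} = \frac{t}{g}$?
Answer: $\frac{\sqrt{29733}}{33231} \approx 0.0051889$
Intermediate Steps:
$c{\left(y,p \right)} = 2 - y$ ($c{\left(y,p \right)} = - (-2 + y) = 2 - y$)
$O = \frac{19 \sqrt{29733}}{17}$ ($O = \sqrt{\frac{2 - 10}{17} + 37141} = \sqrt{\left(2 - 10\right) \frac{1}{17} + 37141} = \sqrt{\left(-8\right) \frac{1}{17} + 37141} = \sqrt{- \frac{8}{17} + 37141} = \sqrt{\frac{631389}{17}} = \frac{19 \sqrt{29733}}{17} \approx 192.72$)
$\frac{1}{O} = \frac{1}{\frac{19}{17} \sqrt{29733}} = \frac{\sqrt{29733}}{33231}$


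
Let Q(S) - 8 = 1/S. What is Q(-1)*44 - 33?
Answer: 275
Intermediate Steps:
Q(S) = 8 + 1/S
Q(-1)*44 - 33 = (8 + 1/(-1))*44 - 33 = (8 - 1)*44 - 33 = 7*44 - 33 = 308 - 33 = 275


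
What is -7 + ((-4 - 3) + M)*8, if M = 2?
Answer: -47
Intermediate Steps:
-7 + ((-4 - 3) + M)*8 = -7 + ((-4 - 3) + 2)*8 = -7 + (-7 + 2)*8 = -7 - 5*8 = -7 - 40 = -47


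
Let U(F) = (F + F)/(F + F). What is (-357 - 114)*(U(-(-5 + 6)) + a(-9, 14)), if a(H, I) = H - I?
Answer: 10362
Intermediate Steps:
U(F) = 1 (U(F) = (2*F)/((2*F)) = (2*F)*(1/(2*F)) = 1)
(-357 - 114)*(U(-(-5 + 6)) + a(-9, 14)) = (-357 - 114)*(1 + (-9 - 1*14)) = -471*(1 + (-9 - 14)) = -471*(1 - 23) = -471*(-22) = 10362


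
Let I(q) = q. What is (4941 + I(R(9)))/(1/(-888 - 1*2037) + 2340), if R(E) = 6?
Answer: 14469975/6844499 ≈ 2.1141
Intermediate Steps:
(4941 + I(R(9)))/(1/(-888 - 1*2037) + 2340) = (4941 + 6)/(1/(-888 - 1*2037) + 2340) = 4947/(1/(-888 - 2037) + 2340) = 4947/(1/(-2925) + 2340) = 4947/(-1/2925 + 2340) = 4947/(6844499/2925) = 4947*(2925/6844499) = 14469975/6844499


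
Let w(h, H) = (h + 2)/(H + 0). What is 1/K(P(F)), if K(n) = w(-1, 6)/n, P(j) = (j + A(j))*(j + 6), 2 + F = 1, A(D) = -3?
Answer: -120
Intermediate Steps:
w(h, H) = (2 + h)/H
F = -1 (F = -2 + 1 = -1)
P(j) = (-3 + j)*(6 + j) (P(j) = (j - 3)*(j + 6) = (-3 + j)*(6 + j))
K(n) = 1/(6*n) (K(n) = ((2 - 1)/6)/n = ((⅙)*1)/n = 1/(6*n))
1/K(P(F)) = 1/(1/(6*(-18 + (-1)² + 3*(-1)))) = 1/(1/(6*(-18 + 1 - 3))) = 1/((⅙)/(-20)) = 1/((⅙)*(-1/20)) = 1/(-1/120) = -120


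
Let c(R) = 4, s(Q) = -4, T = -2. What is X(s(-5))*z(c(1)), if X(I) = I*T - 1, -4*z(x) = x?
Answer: -7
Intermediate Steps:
z(x) = -x/4
X(I) = -1 - 2*I (X(I) = I*(-2) - 1 = -2*I - 1 = -1 - 2*I)
X(s(-5))*z(c(1)) = (-1 - 2*(-4))*(-¼*4) = (-1 + 8)*(-1) = 7*(-1) = -7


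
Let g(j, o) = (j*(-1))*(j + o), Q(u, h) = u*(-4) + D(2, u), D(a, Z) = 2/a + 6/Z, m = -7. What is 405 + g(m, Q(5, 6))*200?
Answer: -34315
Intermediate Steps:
Q(u, h) = 1 - 4*u + 6/u (Q(u, h) = u*(-4) + (2/2 + 6/u) = -4*u + (2*(½) + 6/u) = -4*u + (1 + 6/u) = 1 - 4*u + 6/u)
g(j, o) = -j*(j + o) (g(j, o) = (-j)*(j + o) = -j*(j + o))
405 + g(m, Q(5, 6))*200 = 405 - 1*(-7)*(-7 + (1 - 4*5 + 6/5))*200 = 405 - 1*(-7)*(-7 + (1 - 20 + 6*(⅕)))*200 = 405 - 1*(-7)*(-7 + (1 - 20 + 6/5))*200 = 405 - 1*(-7)*(-7 - 89/5)*200 = 405 - 1*(-7)*(-124/5)*200 = 405 - 868/5*200 = 405 - 34720 = -34315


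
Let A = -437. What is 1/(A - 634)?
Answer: -1/1071 ≈ -0.00093371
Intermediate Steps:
1/(A - 634) = 1/(-437 - 634) = 1/(-1071) = -1/1071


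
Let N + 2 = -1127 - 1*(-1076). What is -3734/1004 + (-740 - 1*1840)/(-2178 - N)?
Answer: -534443/213350 ≈ -2.5050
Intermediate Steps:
N = -53 (N = -2 + (-1127 - 1*(-1076)) = -2 + (-1127 + 1076) = -2 - 51 = -53)
-3734/1004 + (-740 - 1*1840)/(-2178 - N) = -3734/1004 + (-740 - 1*1840)/(-2178 - 1*(-53)) = -3734*1/1004 + (-740 - 1840)/(-2178 + 53) = -1867/502 - 2580/(-2125) = -1867/502 - 2580*(-1/2125) = -1867/502 + 516/425 = -534443/213350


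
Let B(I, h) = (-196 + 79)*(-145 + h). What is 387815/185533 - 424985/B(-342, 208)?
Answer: 81707326370/1367563743 ≈ 59.747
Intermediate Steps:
B(I, h) = 16965 - 117*h (B(I, h) = -117*(-145 + h) = 16965 - 117*h)
387815/185533 - 424985/B(-342, 208) = 387815/185533 - 424985/(16965 - 117*208) = 387815*(1/185533) - 424985/(16965 - 24336) = 387815/185533 - 424985/(-7371) = 387815/185533 - 424985*(-1/7371) = 387815/185533 + 424985/7371 = 81707326370/1367563743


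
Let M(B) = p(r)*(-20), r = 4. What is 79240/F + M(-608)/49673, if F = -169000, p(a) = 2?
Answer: -7582401/16143725 ≈ -0.46968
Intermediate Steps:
M(B) = -40 (M(B) = 2*(-20) = -40)
79240/F + M(-608)/49673 = 79240/(-169000) - 40/49673 = 79240*(-1/169000) - 40*1/49673 = -1981/4225 - 40/49673 = -7582401/16143725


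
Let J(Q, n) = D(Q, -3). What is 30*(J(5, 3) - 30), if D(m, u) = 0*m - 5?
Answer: -1050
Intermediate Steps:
D(m, u) = -5 (D(m, u) = 0 - 5 = -5)
J(Q, n) = -5
30*(J(5, 3) - 30) = 30*(-5 - 30) = 30*(-35) = -1050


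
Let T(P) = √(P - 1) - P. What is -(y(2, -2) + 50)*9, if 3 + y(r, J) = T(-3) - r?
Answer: -432 - 18*I ≈ -432.0 - 18.0*I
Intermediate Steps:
T(P) = √(-1 + P) - P
y(r, J) = -r + 2*I (y(r, J) = -3 + ((√(-1 - 3) - 1*(-3)) - r) = -3 + ((√(-4) + 3) - r) = -3 + ((2*I + 3) - r) = -3 + ((3 + 2*I) - r) = -3 + (3 - r + 2*I) = -r + 2*I)
-(y(2, -2) + 50)*9 = -((-1*2 + 2*I) + 50)*9 = -((-2 + 2*I) + 50)*9 = -(48 + 2*I)*9 = -(432 + 18*I) = -432 - 18*I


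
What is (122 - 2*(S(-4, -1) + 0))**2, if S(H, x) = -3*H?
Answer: 9604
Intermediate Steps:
(122 - 2*(S(-4, -1) + 0))**2 = (122 - 2*(-3*(-4) + 0))**2 = (122 - 2*(12 + 0))**2 = (122 - 2*12)**2 = (122 - 24)**2 = 98**2 = 9604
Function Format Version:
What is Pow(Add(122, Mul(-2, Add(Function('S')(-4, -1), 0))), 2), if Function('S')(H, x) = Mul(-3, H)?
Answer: 9604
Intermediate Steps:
Pow(Add(122, Mul(-2, Add(Function('S')(-4, -1), 0))), 2) = Pow(Add(122, Mul(-2, Add(Mul(-3, -4), 0))), 2) = Pow(Add(122, Mul(-2, Add(12, 0))), 2) = Pow(Add(122, Mul(-2, 12)), 2) = Pow(Add(122, -24), 2) = Pow(98, 2) = 9604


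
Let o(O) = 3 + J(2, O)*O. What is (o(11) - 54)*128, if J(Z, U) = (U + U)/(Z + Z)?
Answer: 1216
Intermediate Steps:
J(Z, U) = U/Z (J(Z, U) = (2*U)/((2*Z)) = (2*U)*(1/(2*Z)) = U/Z)
o(O) = 3 + O²/2 (o(O) = 3 + (O/2)*O = 3 + O²/2)
(o(11) - 54)*128 = ((3 + (½)*11²) - 54)*128 = ((3 + (½)*121) - 54)*128 = ((3 + 121/2) - 54)*128 = (127/2 - 54)*128 = (19/2)*128 = 1216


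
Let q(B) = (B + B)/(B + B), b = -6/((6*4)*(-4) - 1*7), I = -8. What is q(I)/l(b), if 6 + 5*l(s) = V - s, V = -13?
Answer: -515/1963 ≈ -0.26235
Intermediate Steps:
b = 6/103 (b = -6/(24*(-4) - 7) = -6/(-96 - 7) = -6/(-103) = -6*(-1/103) = 6/103 ≈ 0.058252)
q(B) = 1 (q(B) = (2*B)/((2*B)) = (2*B)*(1/(2*B)) = 1)
l(s) = -19/5 - s/5 (l(s) = -6/5 + (-13 - s)/5 = -6/5 + (-13/5 - s/5) = -19/5 - s/5)
q(I)/l(b) = 1/(-19/5 - ⅕*6/103) = 1/(-19/5 - 6/515) = 1/(-1963/515) = 1*(-515/1963) = -515/1963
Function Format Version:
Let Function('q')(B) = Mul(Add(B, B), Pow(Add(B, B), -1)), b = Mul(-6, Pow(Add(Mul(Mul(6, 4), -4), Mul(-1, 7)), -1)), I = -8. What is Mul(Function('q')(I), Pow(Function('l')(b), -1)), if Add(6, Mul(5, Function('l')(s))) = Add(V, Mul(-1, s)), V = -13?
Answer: Rational(-515, 1963) ≈ -0.26235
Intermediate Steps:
b = Rational(6, 103) (b = Mul(-6, Pow(Add(Mul(24, -4), -7), -1)) = Mul(-6, Pow(Add(-96, -7), -1)) = Mul(-6, Pow(-103, -1)) = Mul(-6, Rational(-1, 103)) = Rational(6, 103) ≈ 0.058252)
Function('q')(B) = 1 (Function('q')(B) = Mul(Mul(2, B), Pow(Mul(2, B), -1)) = Mul(Mul(2, B), Mul(Rational(1, 2), Pow(B, -1))) = 1)
Function('l')(s) = Add(Rational(-19, 5), Mul(Rational(-1, 5), s)) (Function('l')(s) = Add(Rational(-6, 5), Mul(Rational(1, 5), Add(-13, Mul(-1, s)))) = Add(Rational(-6, 5), Add(Rational(-13, 5), Mul(Rational(-1, 5), s))) = Add(Rational(-19, 5), Mul(Rational(-1, 5), s)))
Mul(Function('q')(I), Pow(Function('l')(b), -1)) = Mul(1, Pow(Add(Rational(-19, 5), Mul(Rational(-1, 5), Rational(6, 103))), -1)) = Mul(1, Pow(Add(Rational(-19, 5), Rational(-6, 515)), -1)) = Mul(1, Pow(Rational(-1963, 515), -1)) = Mul(1, Rational(-515, 1963)) = Rational(-515, 1963)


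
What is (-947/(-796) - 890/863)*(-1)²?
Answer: 108821/686948 ≈ 0.15841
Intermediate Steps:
(-947/(-796) - 890/863)*(-1)² = (-947*(-1/796) - 890*1/863)*1 = (947/796 - 890/863)*1 = (108821/686948)*1 = 108821/686948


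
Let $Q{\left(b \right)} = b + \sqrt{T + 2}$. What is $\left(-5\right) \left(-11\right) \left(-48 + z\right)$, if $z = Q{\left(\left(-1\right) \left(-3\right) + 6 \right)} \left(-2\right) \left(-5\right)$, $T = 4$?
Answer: $2310 + 550 \sqrt{6} \approx 3657.2$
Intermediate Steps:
$Q{\left(b \right)} = b + \sqrt{6}$ ($Q{\left(b \right)} = b + \sqrt{4 + 2} = b + \sqrt{6}$)
$z = 90 + 10 \sqrt{6}$ ($z = \left(\left(\left(-1\right) \left(-3\right) + 6\right) + \sqrt{6}\right) \left(-2\right) \left(-5\right) = \left(\left(3 + 6\right) + \sqrt{6}\right) \left(-2\right) \left(-5\right) = \left(9 + \sqrt{6}\right) \left(-2\right) \left(-5\right) = \left(-18 - 2 \sqrt{6}\right) \left(-5\right) = 90 + 10 \sqrt{6} \approx 114.49$)
$\left(-5\right) \left(-11\right) \left(-48 + z\right) = \left(-5\right) \left(-11\right) \left(-48 + \left(90 + 10 \sqrt{6}\right)\right) = 55 \left(42 + 10 \sqrt{6}\right) = 2310 + 550 \sqrt{6}$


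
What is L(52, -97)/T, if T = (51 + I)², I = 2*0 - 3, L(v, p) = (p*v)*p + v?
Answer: 61165/288 ≈ 212.38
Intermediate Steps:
L(v, p) = v + v*p² (L(v, p) = v*p² + v = v + v*p²)
I = -3 (I = 0 - 3 = -3)
T = 2304 (T = (51 - 3)² = 48² = 2304)
L(52, -97)/T = (52*(1 + (-97)²))/2304 = (52*(1 + 9409))*(1/2304) = (52*9410)*(1/2304) = 489320*(1/2304) = 61165/288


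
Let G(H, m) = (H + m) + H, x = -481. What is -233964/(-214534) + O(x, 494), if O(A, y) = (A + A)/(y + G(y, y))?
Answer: 73459/121676 ≈ 0.60373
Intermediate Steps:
G(H, m) = m + 2*H
O(A, y) = A/(2*y) (O(A, y) = (A + A)/(y + (y + 2*y)) = (2*A)/(y + 3*y) = (2*A)/((4*y)) = (2*A)*(1/(4*y)) = A/(2*y))
-233964/(-214534) + O(x, 494) = -233964/(-214534) + (½)*(-481)/494 = -233964*(-1/214534) + (½)*(-481)*(1/494) = 1746/1601 - 37/76 = 73459/121676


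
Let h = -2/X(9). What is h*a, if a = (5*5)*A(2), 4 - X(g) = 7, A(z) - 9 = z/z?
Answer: 500/3 ≈ 166.67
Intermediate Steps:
A(z) = 10 (A(z) = 9 + z/z = 9 + 1 = 10)
X(g) = -3 (X(g) = 4 - 1*7 = 4 - 7 = -3)
h = 2/3 (h = -2/(-3) = -2*(-1/3) = 2/3 ≈ 0.66667)
a = 250 (a = (5*5)*10 = 25*10 = 250)
h*a = (2/3)*250 = 500/3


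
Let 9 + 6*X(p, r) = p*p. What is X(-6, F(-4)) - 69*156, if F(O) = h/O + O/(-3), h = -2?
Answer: -21519/2 ≈ -10760.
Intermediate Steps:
F(O) = -2/O - O/3 (F(O) = -2/O + O/(-3) = -2/O + O*(-⅓) = -2/O - O/3)
X(p, r) = -3/2 + p²/6 (X(p, r) = -3/2 + (p*p)/6 = -3/2 + p²/6)
X(-6, F(-4)) - 69*156 = (-3/2 + (⅙)*(-6)²) - 69*156 = (-3/2 + (⅙)*36) - 10764 = (-3/2 + 6) - 10764 = 9/2 - 10764 = -21519/2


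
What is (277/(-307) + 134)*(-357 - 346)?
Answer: -28725283/307 ≈ -93568.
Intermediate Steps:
(277/(-307) + 134)*(-357 - 346) = (277*(-1/307) + 134)*(-703) = (-277/307 + 134)*(-703) = (40861/307)*(-703) = -28725283/307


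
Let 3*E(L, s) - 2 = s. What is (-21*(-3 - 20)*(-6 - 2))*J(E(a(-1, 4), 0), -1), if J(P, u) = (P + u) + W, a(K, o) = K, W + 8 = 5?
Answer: 12880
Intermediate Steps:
W = -3 (W = -8 + 5 = -3)
E(L, s) = ⅔ + s/3
J(P, u) = -3 + P + u (J(P, u) = (P + u) - 3 = -3 + P + u)
(-21*(-3 - 20)*(-6 - 2))*J(E(a(-1, 4), 0), -1) = (-21*(-3 - 20)*(-6 - 2))*(-3 + (⅔ + (⅓)*0) - 1) = (-(-483)*(-8))*(-3 + (⅔ + 0) - 1) = (-21*184)*(-3 + ⅔ - 1) = -3864*(-10/3) = 12880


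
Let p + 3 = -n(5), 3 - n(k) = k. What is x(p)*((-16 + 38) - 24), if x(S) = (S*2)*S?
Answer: -4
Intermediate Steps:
n(k) = 3 - k
p = -1 (p = -3 - (3 - 1*5) = -3 - (3 - 5) = -3 - 1*(-2) = -3 + 2 = -1)
x(S) = 2*S**2 (x(S) = (2*S)*S = 2*S**2)
x(p)*((-16 + 38) - 24) = (2*(-1)**2)*((-16 + 38) - 24) = (2*1)*(22 - 24) = 2*(-2) = -4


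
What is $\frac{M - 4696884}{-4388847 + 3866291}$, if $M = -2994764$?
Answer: $\frac{1922912}{130639} \approx 14.719$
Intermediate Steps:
$\frac{M - 4696884}{-4388847 + 3866291} = \frac{-2994764 - 4696884}{-4388847 + 3866291} = - \frac{7691648}{-522556} = \left(-7691648\right) \left(- \frac{1}{522556}\right) = \frac{1922912}{130639}$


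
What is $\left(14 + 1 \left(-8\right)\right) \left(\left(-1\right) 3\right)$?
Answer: $-18$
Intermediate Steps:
$\left(14 + 1 \left(-8\right)\right) \left(\left(-1\right) 3\right) = \left(14 - 8\right) \left(-3\right) = 6 \left(-3\right) = -18$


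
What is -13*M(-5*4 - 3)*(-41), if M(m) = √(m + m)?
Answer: 533*I*√46 ≈ 3615.0*I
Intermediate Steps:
M(m) = √2*√m (M(m) = √(2*m) = √2*√m)
-13*M(-5*4 - 3)*(-41) = -13*√2*√(-5*4 - 3)*(-41) = -13*√2*√(-20 - 3)*(-41) = -13*√2*√(-23)*(-41) = -13*√2*I*√23*(-41) = -13*I*√46*(-41) = 533*I*√46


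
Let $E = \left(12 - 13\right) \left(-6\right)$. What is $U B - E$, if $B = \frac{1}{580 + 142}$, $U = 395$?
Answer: $- \frac{3937}{722} \approx -5.4529$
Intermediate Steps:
$E = 6$ ($E = \left(-1\right) \left(-6\right) = 6$)
$B = \frac{1}{722} \approx 0.001385$
$U B - E = 395 \cdot \frac{1}{722} - 6 = \frac{395}{722} - 6 = - \frac{3937}{722}$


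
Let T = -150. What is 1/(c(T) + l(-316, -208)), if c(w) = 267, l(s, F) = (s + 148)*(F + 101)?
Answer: 1/18243 ≈ 5.4816e-5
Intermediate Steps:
l(s, F) = (101 + F)*(148 + s) (l(s, F) = (148 + s)*(101 + F) = (101 + F)*(148 + s))
1/(c(T) + l(-316, -208)) = 1/(267 + (14948 + 101*(-316) + 148*(-208) - 208*(-316))) = 1/(267 + (14948 - 31916 - 30784 + 65728)) = 1/(267 + 17976) = 1/18243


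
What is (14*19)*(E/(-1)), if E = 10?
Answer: -2660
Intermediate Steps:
(14*19)*(E/(-1)) = (14*19)*(10/(-1)) = 266*(10*(-1)) = 266*(-10) = -2660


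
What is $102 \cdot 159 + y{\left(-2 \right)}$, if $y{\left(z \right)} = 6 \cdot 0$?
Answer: $16218$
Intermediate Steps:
$y{\left(z \right)} = 0$
$102 \cdot 159 + y{\left(-2 \right)} = 102 \cdot 159 + 0 = 16218 + 0 = 16218$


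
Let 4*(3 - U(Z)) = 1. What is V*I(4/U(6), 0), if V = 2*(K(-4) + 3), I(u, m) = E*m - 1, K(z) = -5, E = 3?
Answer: 4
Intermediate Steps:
U(Z) = 11/4 (U(Z) = 3 - ¼*1 = 3 - ¼ = 11/4)
I(u, m) = -1 + 3*m (I(u, m) = 3*m - 1 = -1 + 3*m)
V = -4 (V = 2*(-5 + 3) = 2*(-2) = -4)
V*I(4/U(6), 0) = -4*(-1 + 3*0) = -4*(-1 + 0) = -4*(-1) = 4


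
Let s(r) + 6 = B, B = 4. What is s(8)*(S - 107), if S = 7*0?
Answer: 214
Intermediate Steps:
S = 0
s(r) = -2 (s(r) = -6 + 4 = -2)
s(8)*(S - 107) = -2*(0 - 107) = -2*(-107) = 214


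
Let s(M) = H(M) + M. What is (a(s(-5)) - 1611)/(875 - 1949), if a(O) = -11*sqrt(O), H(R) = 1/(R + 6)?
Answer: 3/2 + 11*I/537 ≈ 1.5 + 0.020484*I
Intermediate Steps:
H(R) = 1/(6 + R)
s(M) = M + 1/(6 + M) (s(M) = 1/(6 + M) + M = M + 1/(6 + M))
(a(s(-5)) - 1611)/(875 - 1949) = (-11*sqrt(1 - 5*(6 - 5))/sqrt(6 - 5) - 1611)/(875 - 1949) = (-11*sqrt(1 - 5*1) - 1611)/(-1074) = (-11*sqrt(1 - 5) - 1611)*(-1/1074) = (-11*2*I - 1611)*(-1/1074) = (-22*I - 1611)*(-1/1074) = (-1611 - 22*I)*(-1/1074) = 3/2 + 11*I/537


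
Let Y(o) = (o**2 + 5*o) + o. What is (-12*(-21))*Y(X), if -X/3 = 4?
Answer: 18144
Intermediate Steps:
X = -12 (X = -3*4 = -12)
Y(o) = o**2 + 6*o
(-12*(-21))*Y(X) = (-12*(-21))*(-12*(6 - 12)) = 252*(-12*(-6)) = 252*72 = 18144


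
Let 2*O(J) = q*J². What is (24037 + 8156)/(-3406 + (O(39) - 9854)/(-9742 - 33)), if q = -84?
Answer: -44955225/4745702 ≈ -9.4728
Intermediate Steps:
O(J) = -42*J² (O(J) = (-84*J²)/2 = -42*J²)
(24037 + 8156)/(-3406 + (O(39) - 9854)/(-9742 - 33)) = (24037 + 8156)/(-3406 + (-42*39² - 9854)/(-9742 - 33)) = 32193/(-3406 + (-42*1521 - 9854)/(-9775)) = 32193/(-3406 + (-63882 - 9854)*(-1/9775)) = 32193/(-3406 - 73736*(-1/9775)) = 32193/(-3406 + 73736/9775) = 32193/(-33219914/9775) = 32193*(-9775/33219914) = -44955225/4745702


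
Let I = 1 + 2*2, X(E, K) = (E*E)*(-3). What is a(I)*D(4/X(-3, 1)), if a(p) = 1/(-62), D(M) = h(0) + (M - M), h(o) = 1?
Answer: -1/62 ≈ -0.016129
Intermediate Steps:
X(E, K) = -3*E² (X(E, K) = E²*(-3) = -3*E²)
I = 5 (I = 1 + 4 = 5)
D(M) = 1 (D(M) = 1 + (M - M) = 1 + 0 = 1)
a(p) = -1/62
a(I)*D(4/X(-3, 1)) = -1/62*1 = -1/62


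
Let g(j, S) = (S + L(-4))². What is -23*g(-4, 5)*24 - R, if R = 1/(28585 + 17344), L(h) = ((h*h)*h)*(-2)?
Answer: -448465820713/45929 ≈ -9.7643e+6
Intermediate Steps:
L(h) = -2*h³ (L(h) = (h²*h)*(-2) = h³*(-2) = -2*h³)
R = 1/45929 ≈ 2.1773e-5
g(j, S) = (128 + S)² (g(j, S) = (S - 2*(-4)³)² = (S - 2*(-64))² = (S + 128)² = (128 + S)²)
-23*g(-4, 5)*24 - R = -23*(128 + 5)²*24 - 1*1/45929 = -23*133²*24 - 1/45929 = -23*17689*24 - 1/45929 = -406847*24 - 1/45929 = -9764328 - 1/45929 = -448465820713/45929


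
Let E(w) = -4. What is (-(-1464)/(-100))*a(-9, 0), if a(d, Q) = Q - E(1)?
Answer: -1464/25 ≈ -58.560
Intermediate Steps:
a(d, Q) = 4 + Q (a(d, Q) = Q - 1*(-4) = Q + 4 = 4 + Q)
(-(-1464)/(-100))*a(-9, 0) = (-(-1464)/(-100))*(4 + 0) = -(-1464)*(-1)/100*4 = -61*6/25*4 = -366/25*4 = -1464/25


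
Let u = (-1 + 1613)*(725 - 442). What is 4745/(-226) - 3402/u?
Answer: -270677359/12887537 ≈ -21.003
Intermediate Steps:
u = 456196 (u = 1612*283 = 456196)
4745/(-226) - 3402/u = 4745/(-226) - 3402/456196 = 4745*(-1/226) - 3402*1/456196 = -4745/226 - 1701/228098 = -270677359/12887537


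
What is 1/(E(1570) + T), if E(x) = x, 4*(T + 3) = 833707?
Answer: 4/839975 ≈ 4.7620e-6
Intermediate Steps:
T = 833695/4 (T = -3 + (1/4)*833707 = -3 + 833707/4 = 833695/4 ≈ 2.0842e+5)
1/(E(1570) + T) = 1/(1570 + 833695/4) = 1/(839975/4) = 4/839975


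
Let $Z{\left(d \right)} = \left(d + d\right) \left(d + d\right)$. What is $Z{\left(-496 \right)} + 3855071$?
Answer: $4839135$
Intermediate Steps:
$Z{\left(d \right)} = 4 d^{2}$ ($Z{\left(d \right)} = 2 d 2 d = 4 d^{2}$)
$Z{\left(-496 \right)} + 3855071 = 4 \left(-496\right)^{2} + 3855071 = 4 \cdot 246016 + 3855071 = 984064 + 3855071 = 4839135$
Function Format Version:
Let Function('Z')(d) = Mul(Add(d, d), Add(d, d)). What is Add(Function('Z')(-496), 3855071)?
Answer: 4839135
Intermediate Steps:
Function('Z')(d) = Mul(4, Pow(d, 2)) (Function('Z')(d) = Mul(Mul(2, d), Mul(2, d)) = Mul(4, Pow(d, 2)))
Add(Function('Z')(-496), 3855071) = Add(Mul(4, Pow(-496, 2)), 3855071) = Add(Mul(4, 246016), 3855071) = Add(984064, 3855071) = 4839135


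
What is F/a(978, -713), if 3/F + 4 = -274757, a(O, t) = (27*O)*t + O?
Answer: 1/1724262655500 ≈ 5.7996e-13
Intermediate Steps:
a(O, t) = O + 27*O*t (a(O, t) = 27*O*t + O = O + 27*O*t)
F = -1/91587 (F = 3/(-4 - 274757) = 3/(-274761) = 3*(-1/274761) = -1/91587 ≈ -1.0919e-5)
F/a(978, -713) = -1/(978*(1 + 27*(-713)))/91587 = -1/(978*(1 - 19251))/91587 = -1/(91587*(978*(-19250))) = -1/91587/(-18826500) = -1/91587*(-1/18826500) = 1/1724262655500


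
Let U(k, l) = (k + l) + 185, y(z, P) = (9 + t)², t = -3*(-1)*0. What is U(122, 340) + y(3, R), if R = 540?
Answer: 728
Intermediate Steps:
t = 0 (t = 3*0 = 0)
y(z, P) = 81 (y(z, P) = (9 + 0)² = 9² = 81)
U(k, l) = 185 + k + l
U(122, 340) + y(3, R) = (185 + 122 + 340) + 81 = 647 + 81 = 728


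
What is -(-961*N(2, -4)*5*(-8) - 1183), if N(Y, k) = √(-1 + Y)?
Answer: -37257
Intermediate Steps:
-(-961*N(2, -4)*5*(-8) - 1183) = -(-961*√(-1 + 2)*5*(-8) - 1183) = -(-961*√1*5*(-8) - 1183) = -(-961*1*5*(-8) - 1183) = -(-4805*(-8) - 1183) = -(-961*(-40) - 1183) = -(38440 - 1183) = -1*37257 = -37257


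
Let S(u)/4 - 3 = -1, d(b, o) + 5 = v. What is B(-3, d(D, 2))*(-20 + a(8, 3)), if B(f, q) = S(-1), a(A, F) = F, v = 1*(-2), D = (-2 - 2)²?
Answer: -136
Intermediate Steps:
D = 16 (D = (-4)² = 16)
v = -2
d(b, o) = -7 (d(b, o) = -5 - 2 = -7)
S(u) = 8 (S(u) = 12 + 4*(-1) = 12 - 4 = 8)
B(f, q) = 8
B(-3, d(D, 2))*(-20 + a(8, 3)) = 8*(-20 + 3) = 8*(-17) = -136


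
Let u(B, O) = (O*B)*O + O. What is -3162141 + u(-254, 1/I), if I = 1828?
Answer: -5283279884885/1670792 ≈ -3.1621e+6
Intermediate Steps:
u(B, O) = O + B*O**2 (u(B, O) = (B*O)*O + O = B*O**2 + O = O + B*O**2)
-3162141 + u(-254, 1/I) = -3162141 + (1 - 254/1828)/1828 = -3162141 + (1 - 254*1/1828)/1828 = -3162141 + (1 - 127/914)/1828 = -3162141 + (1/1828)*(787/914) = -3162141 + 787/1670792 = -5283279884885/1670792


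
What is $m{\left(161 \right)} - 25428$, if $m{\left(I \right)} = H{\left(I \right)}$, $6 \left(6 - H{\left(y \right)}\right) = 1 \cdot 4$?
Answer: $- \frac{76268}{3} \approx -25423.0$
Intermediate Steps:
$H{\left(y \right)} = \frac{16}{3}$ ($H{\left(y \right)} = 6 - \frac{1 \cdot 4}{6} = 6 - \frac{2}{3} = \frac{16}{3}$)
$m{\left(I \right)} = \frac{16}{3}$
$m{\left(161 \right)} - 25428 = \frac{16}{3} - 25428 = - \frac{76268}{3}$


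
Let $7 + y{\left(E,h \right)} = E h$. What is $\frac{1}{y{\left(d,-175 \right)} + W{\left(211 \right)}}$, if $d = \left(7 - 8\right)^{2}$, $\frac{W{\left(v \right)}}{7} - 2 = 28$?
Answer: $\frac{1}{28} \approx 0.035714$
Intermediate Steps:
$W{\left(v \right)} = 210$ ($W{\left(v \right)} = 14 + 7 \cdot 28 = 14 + 196 = 210$)
$d = 1$ ($d = \left(-1\right)^{2} = 1$)
$y{\left(E,h \right)} = -7 + E h$
$\frac{1}{y{\left(d,-175 \right)} + W{\left(211 \right)}} = \frac{1}{\left(-7 + 1 \left(-175\right)\right) + 210} = \frac{1}{\left(-7 - 175\right) + 210} = \frac{1}{-182 + 210} = \frac{1}{28}$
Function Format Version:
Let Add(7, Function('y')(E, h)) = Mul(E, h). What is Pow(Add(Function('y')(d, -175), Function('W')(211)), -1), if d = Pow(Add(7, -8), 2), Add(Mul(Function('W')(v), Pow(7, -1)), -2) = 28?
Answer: Rational(1, 28) ≈ 0.035714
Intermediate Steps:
Function('W')(v) = 210 (Function('W')(v) = Add(14, Mul(7, 28)) = Add(14, 196) = 210)
d = 1 (d = Pow(-1, 2) = 1)
Function('y')(E, h) = Add(-7, Mul(E, h))
Pow(Add(Function('y')(d, -175), Function('W')(211)), -1) = Pow(Add(Add(-7, Mul(1, -175)), 210), -1) = Pow(Add(Add(-7, -175), 210), -1) = Pow(Add(-182, 210), -1) = Pow(28, -1) = Rational(1, 28)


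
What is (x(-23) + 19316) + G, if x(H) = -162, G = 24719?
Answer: 43873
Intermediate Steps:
(x(-23) + 19316) + G = (-162 + 19316) + 24719 = 19154 + 24719 = 43873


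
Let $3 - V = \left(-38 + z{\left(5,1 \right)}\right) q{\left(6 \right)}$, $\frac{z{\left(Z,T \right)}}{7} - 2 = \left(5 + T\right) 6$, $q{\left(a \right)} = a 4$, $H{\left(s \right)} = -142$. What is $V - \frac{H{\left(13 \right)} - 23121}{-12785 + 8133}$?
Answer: $- \frac{25465051}{4652} \approx -5474.0$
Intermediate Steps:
$q{\left(a \right)} = 4 a$
$z{\left(Z,T \right)} = 224 + 42 T$ ($z{\left(Z,T \right)} = 14 + 7 \left(5 + T\right) 6 = 14 + 7 \left(30 + 6 T\right) = 14 + \left(210 + 42 T\right) = 224 + 42 T$)
$V = -5469$ ($V = 3 - \left(-38 + \left(224 + 42 \cdot 1\right)\right) 4 \cdot 6 = 3 - \left(-38 + \left(224 + 42\right)\right) 24 = 3 - \left(-38 + 266\right) 24 = 3 - 228 \cdot 24 = 3 - 5472 = -5469$)
$V - \frac{H{\left(13 \right)} - 23121}{-12785 + 8133} = -5469 - \frac{-142 - 23121}{-12785 + 8133} = -5469 - - \frac{23263}{-4652} = -5469 - \left(-23263\right) \left(- \frac{1}{4652}\right) = -5469 - \frac{23263}{4652} = - \frac{25465051}{4652}$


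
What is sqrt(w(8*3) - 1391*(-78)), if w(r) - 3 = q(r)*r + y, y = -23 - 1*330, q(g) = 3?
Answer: 2*sqrt(27055) ≈ 328.97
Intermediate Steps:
y = -353 (y = -23 - 330 = -353)
w(r) = -350 + 3*r (w(r) = 3 + (3*r - 353) = 3 + (-353 + 3*r) = -350 + 3*r)
sqrt(w(8*3) - 1391*(-78)) = sqrt((-350 + 3*(8*3)) - 1391*(-78)) = sqrt((-350 + 3*24) + 108498) = sqrt((-350 + 72) + 108498) = sqrt(-278 + 108498) = sqrt(108220) = 2*sqrt(27055)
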